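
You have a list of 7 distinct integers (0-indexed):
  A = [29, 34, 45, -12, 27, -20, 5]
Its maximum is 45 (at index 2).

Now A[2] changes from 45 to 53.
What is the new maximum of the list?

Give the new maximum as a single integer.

Answer: 53

Derivation:
Old max = 45 (at index 2)
Change: A[2] 45 -> 53
Changed element WAS the max -> may need rescan.
  Max of remaining elements: 34
  New max = max(53, 34) = 53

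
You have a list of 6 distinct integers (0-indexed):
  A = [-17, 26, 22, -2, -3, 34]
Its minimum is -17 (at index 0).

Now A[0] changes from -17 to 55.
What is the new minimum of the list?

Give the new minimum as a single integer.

Answer: -3

Derivation:
Old min = -17 (at index 0)
Change: A[0] -17 -> 55
Changed element WAS the min. Need to check: is 55 still <= all others?
  Min of remaining elements: -3
  New min = min(55, -3) = -3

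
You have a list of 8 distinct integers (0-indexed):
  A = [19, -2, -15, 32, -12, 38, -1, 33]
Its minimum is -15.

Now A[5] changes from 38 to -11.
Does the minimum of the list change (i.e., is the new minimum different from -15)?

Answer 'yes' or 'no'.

Answer: no

Derivation:
Old min = -15
Change: A[5] 38 -> -11
Changed element was NOT the min; min changes only if -11 < -15.
New min = -15; changed? no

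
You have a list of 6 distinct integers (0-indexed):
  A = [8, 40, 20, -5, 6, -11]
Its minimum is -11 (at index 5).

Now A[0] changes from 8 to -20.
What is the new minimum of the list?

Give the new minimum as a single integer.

Old min = -11 (at index 5)
Change: A[0] 8 -> -20
Changed element was NOT the old min.
  New min = min(old_min, new_val) = min(-11, -20) = -20

Answer: -20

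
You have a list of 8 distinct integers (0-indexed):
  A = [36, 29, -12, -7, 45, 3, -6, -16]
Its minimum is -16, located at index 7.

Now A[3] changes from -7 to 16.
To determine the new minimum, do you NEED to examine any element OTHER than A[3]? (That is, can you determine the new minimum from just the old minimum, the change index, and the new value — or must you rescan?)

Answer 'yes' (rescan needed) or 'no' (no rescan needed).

Answer: no

Derivation:
Old min = -16 at index 7
Change at index 3: -7 -> 16
Index 3 was NOT the min. New min = min(-16, 16). No rescan of other elements needed.
Needs rescan: no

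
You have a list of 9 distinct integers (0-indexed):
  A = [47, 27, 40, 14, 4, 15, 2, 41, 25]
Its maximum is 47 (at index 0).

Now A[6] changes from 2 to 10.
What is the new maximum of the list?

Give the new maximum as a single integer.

Old max = 47 (at index 0)
Change: A[6] 2 -> 10
Changed element was NOT the old max.
  New max = max(old_max, new_val) = max(47, 10) = 47

Answer: 47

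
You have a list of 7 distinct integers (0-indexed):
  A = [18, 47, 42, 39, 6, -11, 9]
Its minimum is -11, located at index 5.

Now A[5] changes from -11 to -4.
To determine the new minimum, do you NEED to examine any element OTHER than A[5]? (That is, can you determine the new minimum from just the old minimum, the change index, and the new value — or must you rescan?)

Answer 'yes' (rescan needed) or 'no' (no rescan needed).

Answer: yes

Derivation:
Old min = -11 at index 5
Change at index 5: -11 -> -4
Index 5 WAS the min and new value -4 > old min -11. Must rescan other elements to find the new min.
Needs rescan: yes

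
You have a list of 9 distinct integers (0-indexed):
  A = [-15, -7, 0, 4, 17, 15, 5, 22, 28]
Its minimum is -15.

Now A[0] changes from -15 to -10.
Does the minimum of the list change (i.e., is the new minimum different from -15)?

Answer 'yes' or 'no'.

Old min = -15
Change: A[0] -15 -> -10
Changed element was the min; new min must be rechecked.
New min = -10; changed? yes

Answer: yes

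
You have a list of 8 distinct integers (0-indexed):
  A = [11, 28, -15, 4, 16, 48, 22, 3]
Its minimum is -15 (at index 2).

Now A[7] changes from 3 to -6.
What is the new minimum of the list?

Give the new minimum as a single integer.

Answer: -15

Derivation:
Old min = -15 (at index 2)
Change: A[7] 3 -> -6
Changed element was NOT the old min.
  New min = min(old_min, new_val) = min(-15, -6) = -15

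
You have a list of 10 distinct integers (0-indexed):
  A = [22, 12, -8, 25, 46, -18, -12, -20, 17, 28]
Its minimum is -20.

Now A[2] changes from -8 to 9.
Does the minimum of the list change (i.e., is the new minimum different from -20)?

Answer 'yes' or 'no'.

Old min = -20
Change: A[2] -8 -> 9
Changed element was NOT the min; min changes only if 9 < -20.
New min = -20; changed? no

Answer: no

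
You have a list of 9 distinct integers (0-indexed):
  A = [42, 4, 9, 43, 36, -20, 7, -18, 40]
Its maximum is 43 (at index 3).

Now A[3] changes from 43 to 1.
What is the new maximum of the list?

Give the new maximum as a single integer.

Answer: 42

Derivation:
Old max = 43 (at index 3)
Change: A[3] 43 -> 1
Changed element WAS the max -> may need rescan.
  Max of remaining elements: 42
  New max = max(1, 42) = 42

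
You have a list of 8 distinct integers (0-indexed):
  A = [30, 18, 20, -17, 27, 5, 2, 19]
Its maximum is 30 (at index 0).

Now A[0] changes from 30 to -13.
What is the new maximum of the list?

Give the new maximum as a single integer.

Answer: 27

Derivation:
Old max = 30 (at index 0)
Change: A[0] 30 -> -13
Changed element WAS the max -> may need rescan.
  Max of remaining elements: 27
  New max = max(-13, 27) = 27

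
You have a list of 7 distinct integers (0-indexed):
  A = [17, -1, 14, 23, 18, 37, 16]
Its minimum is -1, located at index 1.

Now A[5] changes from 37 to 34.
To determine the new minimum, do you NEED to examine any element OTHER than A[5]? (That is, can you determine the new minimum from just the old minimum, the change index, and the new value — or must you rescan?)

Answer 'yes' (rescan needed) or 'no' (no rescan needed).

Answer: no

Derivation:
Old min = -1 at index 1
Change at index 5: 37 -> 34
Index 5 was NOT the min. New min = min(-1, 34). No rescan of other elements needed.
Needs rescan: no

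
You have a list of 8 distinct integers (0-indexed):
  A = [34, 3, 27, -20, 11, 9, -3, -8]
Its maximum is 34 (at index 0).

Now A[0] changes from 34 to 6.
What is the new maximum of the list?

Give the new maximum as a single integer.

Old max = 34 (at index 0)
Change: A[0] 34 -> 6
Changed element WAS the max -> may need rescan.
  Max of remaining elements: 27
  New max = max(6, 27) = 27

Answer: 27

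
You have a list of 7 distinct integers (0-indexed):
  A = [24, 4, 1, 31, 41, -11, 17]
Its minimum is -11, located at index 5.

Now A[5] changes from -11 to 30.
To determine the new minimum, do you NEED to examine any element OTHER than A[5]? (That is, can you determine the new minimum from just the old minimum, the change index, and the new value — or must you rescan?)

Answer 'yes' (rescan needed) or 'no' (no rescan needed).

Old min = -11 at index 5
Change at index 5: -11 -> 30
Index 5 WAS the min and new value 30 > old min -11. Must rescan other elements to find the new min.
Needs rescan: yes

Answer: yes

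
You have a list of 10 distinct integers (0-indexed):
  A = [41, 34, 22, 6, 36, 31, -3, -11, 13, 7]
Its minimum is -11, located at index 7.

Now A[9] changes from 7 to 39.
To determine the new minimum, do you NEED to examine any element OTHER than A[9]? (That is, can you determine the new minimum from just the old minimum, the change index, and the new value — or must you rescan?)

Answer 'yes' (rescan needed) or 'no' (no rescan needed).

Answer: no

Derivation:
Old min = -11 at index 7
Change at index 9: 7 -> 39
Index 9 was NOT the min. New min = min(-11, 39). No rescan of other elements needed.
Needs rescan: no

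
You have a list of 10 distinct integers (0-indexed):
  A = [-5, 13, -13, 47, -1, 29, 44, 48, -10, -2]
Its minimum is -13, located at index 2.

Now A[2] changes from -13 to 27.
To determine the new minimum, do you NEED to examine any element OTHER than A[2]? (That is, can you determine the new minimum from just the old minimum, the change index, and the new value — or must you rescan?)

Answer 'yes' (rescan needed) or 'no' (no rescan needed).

Answer: yes

Derivation:
Old min = -13 at index 2
Change at index 2: -13 -> 27
Index 2 WAS the min and new value 27 > old min -13. Must rescan other elements to find the new min.
Needs rescan: yes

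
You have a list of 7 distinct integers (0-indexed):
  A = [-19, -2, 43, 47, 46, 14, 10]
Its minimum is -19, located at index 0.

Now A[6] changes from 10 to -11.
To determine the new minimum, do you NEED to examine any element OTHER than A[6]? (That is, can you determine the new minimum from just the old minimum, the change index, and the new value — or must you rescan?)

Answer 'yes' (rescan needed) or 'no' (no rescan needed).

Answer: no

Derivation:
Old min = -19 at index 0
Change at index 6: 10 -> -11
Index 6 was NOT the min. New min = min(-19, -11). No rescan of other elements needed.
Needs rescan: no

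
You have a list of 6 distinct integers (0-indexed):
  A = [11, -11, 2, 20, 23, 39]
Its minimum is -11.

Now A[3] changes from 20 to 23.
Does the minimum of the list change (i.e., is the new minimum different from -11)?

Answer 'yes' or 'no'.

Old min = -11
Change: A[3] 20 -> 23
Changed element was NOT the min; min changes only if 23 < -11.
New min = -11; changed? no

Answer: no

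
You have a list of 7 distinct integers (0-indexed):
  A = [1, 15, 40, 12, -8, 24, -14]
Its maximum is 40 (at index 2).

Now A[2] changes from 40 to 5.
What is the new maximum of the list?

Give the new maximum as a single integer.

Old max = 40 (at index 2)
Change: A[2] 40 -> 5
Changed element WAS the max -> may need rescan.
  Max of remaining elements: 24
  New max = max(5, 24) = 24

Answer: 24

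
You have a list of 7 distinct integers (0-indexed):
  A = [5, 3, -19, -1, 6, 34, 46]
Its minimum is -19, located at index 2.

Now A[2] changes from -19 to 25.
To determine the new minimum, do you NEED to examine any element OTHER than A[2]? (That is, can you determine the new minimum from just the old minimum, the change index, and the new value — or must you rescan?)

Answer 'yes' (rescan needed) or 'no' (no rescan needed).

Answer: yes

Derivation:
Old min = -19 at index 2
Change at index 2: -19 -> 25
Index 2 WAS the min and new value 25 > old min -19. Must rescan other elements to find the new min.
Needs rescan: yes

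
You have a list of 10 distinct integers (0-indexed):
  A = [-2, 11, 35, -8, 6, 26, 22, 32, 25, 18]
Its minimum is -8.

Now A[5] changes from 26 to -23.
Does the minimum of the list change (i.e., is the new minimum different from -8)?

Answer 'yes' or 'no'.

Answer: yes

Derivation:
Old min = -8
Change: A[5] 26 -> -23
Changed element was NOT the min; min changes only if -23 < -8.
New min = -23; changed? yes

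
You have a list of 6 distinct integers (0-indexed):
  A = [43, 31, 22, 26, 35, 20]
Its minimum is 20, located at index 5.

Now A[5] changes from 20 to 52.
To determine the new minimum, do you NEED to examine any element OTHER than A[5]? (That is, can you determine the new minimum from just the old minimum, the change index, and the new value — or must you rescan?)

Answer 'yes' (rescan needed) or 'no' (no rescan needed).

Old min = 20 at index 5
Change at index 5: 20 -> 52
Index 5 WAS the min and new value 52 > old min 20. Must rescan other elements to find the new min.
Needs rescan: yes

Answer: yes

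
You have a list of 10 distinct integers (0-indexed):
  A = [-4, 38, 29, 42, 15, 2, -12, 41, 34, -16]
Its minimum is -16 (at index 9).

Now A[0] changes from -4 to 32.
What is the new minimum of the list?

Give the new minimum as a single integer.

Answer: -16

Derivation:
Old min = -16 (at index 9)
Change: A[0] -4 -> 32
Changed element was NOT the old min.
  New min = min(old_min, new_val) = min(-16, 32) = -16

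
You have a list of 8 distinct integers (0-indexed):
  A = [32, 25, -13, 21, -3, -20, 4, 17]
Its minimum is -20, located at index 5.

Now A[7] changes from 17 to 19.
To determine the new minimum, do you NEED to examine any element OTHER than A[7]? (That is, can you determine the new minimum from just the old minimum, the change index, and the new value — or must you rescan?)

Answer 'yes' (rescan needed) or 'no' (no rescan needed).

Old min = -20 at index 5
Change at index 7: 17 -> 19
Index 7 was NOT the min. New min = min(-20, 19). No rescan of other elements needed.
Needs rescan: no

Answer: no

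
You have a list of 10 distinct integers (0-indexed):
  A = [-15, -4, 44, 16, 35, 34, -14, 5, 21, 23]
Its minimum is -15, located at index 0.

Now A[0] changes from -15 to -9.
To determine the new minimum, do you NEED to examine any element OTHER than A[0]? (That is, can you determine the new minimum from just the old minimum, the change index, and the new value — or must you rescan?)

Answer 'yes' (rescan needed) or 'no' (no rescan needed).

Old min = -15 at index 0
Change at index 0: -15 -> -9
Index 0 WAS the min and new value -9 > old min -15. Must rescan other elements to find the new min.
Needs rescan: yes

Answer: yes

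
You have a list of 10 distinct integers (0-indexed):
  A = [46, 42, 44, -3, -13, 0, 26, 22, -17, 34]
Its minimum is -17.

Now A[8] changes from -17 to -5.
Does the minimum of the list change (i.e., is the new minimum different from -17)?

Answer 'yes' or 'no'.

Old min = -17
Change: A[8] -17 -> -5
Changed element was the min; new min must be rechecked.
New min = -13; changed? yes

Answer: yes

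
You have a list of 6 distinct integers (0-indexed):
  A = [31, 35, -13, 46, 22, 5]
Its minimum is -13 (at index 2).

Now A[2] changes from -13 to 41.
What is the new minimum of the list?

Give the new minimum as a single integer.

Answer: 5

Derivation:
Old min = -13 (at index 2)
Change: A[2] -13 -> 41
Changed element WAS the min. Need to check: is 41 still <= all others?
  Min of remaining elements: 5
  New min = min(41, 5) = 5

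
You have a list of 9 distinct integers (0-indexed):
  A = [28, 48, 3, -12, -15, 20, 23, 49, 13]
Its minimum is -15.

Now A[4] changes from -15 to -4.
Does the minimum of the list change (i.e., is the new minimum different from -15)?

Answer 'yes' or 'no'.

Old min = -15
Change: A[4] -15 -> -4
Changed element was the min; new min must be rechecked.
New min = -12; changed? yes

Answer: yes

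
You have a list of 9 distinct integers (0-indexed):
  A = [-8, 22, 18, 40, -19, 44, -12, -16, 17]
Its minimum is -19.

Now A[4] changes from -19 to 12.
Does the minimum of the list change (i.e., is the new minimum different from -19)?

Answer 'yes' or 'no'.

Old min = -19
Change: A[4] -19 -> 12
Changed element was the min; new min must be rechecked.
New min = -16; changed? yes

Answer: yes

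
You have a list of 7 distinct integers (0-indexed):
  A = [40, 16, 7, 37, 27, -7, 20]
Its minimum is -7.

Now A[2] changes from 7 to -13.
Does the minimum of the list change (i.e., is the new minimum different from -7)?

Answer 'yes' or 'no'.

Answer: yes

Derivation:
Old min = -7
Change: A[2] 7 -> -13
Changed element was NOT the min; min changes only if -13 < -7.
New min = -13; changed? yes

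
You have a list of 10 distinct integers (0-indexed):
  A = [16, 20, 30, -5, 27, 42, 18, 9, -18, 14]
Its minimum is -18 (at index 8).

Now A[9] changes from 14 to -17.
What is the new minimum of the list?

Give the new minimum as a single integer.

Old min = -18 (at index 8)
Change: A[9] 14 -> -17
Changed element was NOT the old min.
  New min = min(old_min, new_val) = min(-18, -17) = -18

Answer: -18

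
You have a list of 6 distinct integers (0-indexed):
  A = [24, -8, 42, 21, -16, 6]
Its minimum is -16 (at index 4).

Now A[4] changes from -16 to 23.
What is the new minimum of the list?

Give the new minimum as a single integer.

Answer: -8

Derivation:
Old min = -16 (at index 4)
Change: A[4] -16 -> 23
Changed element WAS the min. Need to check: is 23 still <= all others?
  Min of remaining elements: -8
  New min = min(23, -8) = -8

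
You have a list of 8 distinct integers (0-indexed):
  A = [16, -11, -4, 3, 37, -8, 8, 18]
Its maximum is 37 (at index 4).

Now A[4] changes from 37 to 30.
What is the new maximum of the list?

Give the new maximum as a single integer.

Answer: 30

Derivation:
Old max = 37 (at index 4)
Change: A[4] 37 -> 30
Changed element WAS the max -> may need rescan.
  Max of remaining elements: 18
  New max = max(30, 18) = 30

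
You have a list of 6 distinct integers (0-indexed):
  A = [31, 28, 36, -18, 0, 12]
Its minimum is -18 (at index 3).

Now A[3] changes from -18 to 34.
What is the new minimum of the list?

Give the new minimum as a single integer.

Old min = -18 (at index 3)
Change: A[3] -18 -> 34
Changed element WAS the min. Need to check: is 34 still <= all others?
  Min of remaining elements: 0
  New min = min(34, 0) = 0

Answer: 0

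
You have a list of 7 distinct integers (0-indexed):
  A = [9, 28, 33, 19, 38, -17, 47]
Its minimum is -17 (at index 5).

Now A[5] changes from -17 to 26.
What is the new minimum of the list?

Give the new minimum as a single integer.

Answer: 9

Derivation:
Old min = -17 (at index 5)
Change: A[5] -17 -> 26
Changed element WAS the min. Need to check: is 26 still <= all others?
  Min of remaining elements: 9
  New min = min(26, 9) = 9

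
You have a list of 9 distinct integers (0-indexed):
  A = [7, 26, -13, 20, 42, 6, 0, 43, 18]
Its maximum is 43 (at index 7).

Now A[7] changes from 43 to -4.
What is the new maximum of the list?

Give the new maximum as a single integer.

Answer: 42

Derivation:
Old max = 43 (at index 7)
Change: A[7] 43 -> -4
Changed element WAS the max -> may need rescan.
  Max of remaining elements: 42
  New max = max(-4, 42) = 42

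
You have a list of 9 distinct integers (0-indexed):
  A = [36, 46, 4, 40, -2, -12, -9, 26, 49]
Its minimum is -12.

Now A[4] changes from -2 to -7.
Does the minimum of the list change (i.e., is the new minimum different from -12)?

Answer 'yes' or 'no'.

Old min = -12
Change: A[4] -2 -> -7
Changed element was NOT the min; min changes only if -7 < -12.
New min = -12; changed? no

Answer: no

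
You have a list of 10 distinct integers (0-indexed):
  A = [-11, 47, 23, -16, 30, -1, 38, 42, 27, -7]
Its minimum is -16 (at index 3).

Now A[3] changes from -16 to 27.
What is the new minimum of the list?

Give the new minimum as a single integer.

Old min = -16 (at index 3)
Change: A[3] -16 -> 27
Changed element WAS the min. Need to check: is 27 still <= all others?
  Min of remaining elements: -11
  New min = min(27, -11) = -11

Answer: -11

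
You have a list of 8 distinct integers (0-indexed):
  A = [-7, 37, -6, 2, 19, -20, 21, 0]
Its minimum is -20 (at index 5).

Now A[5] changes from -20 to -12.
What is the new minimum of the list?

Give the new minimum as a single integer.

Old min = -20 (at index 5)
Change: A[5] -20 -> -12
Changed element WAS the min. Need to check: is -12 still <= all others?
  Min of remaining elements: -7
  New min = min(-12, -7) = -12

Answer: -12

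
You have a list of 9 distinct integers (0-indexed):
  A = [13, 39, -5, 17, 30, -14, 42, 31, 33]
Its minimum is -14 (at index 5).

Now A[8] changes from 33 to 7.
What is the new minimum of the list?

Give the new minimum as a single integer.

Old min = -14 (at index 5)
Change: A[8] 33 -> 7
Changed element was NOT the old min.
  New min = min(old_min, new_val) = min(-14, 7) = -14

Answer: -14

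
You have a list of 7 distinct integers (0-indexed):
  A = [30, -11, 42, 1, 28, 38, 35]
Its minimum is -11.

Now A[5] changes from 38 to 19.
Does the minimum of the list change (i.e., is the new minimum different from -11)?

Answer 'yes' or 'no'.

Old min = -11
Change: A[5] 38 -> 19
Changed element was NOT the min; min changes only if 19 < -11.
New min = -11; changed? no

Answer: no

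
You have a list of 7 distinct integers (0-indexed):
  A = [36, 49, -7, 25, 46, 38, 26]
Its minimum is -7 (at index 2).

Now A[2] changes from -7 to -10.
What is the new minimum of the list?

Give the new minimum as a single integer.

Answer: -10

Derivation:
Old min = -7 (at index 2)
Change: A[2] -7 -> -10
Changed element WAS the min. Need to check: is -10 still <= all others?
  Min of remaining elements: 25
  New min = min(-10, 25) = -10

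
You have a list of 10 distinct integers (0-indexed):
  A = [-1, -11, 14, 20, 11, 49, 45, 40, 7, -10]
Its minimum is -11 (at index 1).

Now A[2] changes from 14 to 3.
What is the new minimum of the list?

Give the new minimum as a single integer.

Old min = -11 (at index 1)
Change: A[2] 14 -> 3
Changed element was NOT the old min.
  New min = min(old_min, new_val) = min(-11, 3) = -11

Answer: -11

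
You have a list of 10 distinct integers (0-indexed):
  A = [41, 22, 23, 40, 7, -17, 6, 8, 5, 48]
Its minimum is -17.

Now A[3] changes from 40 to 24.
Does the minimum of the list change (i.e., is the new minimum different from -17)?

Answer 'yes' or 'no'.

Answer: no

Derivation:
Old min = -17
Change: A[3] 40 -> 24
Changed element was NOT the min; min changes only if 24 < -17.
New min = -17; changed? no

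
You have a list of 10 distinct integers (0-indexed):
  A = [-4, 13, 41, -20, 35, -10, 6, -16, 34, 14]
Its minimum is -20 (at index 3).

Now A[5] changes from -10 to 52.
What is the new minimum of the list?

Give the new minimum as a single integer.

Old min = -20 (at index 3)
Change: A[5] -10 -> 52
Changed element was NOT the old min.
  New min = min(old_min, new_val) = min(-20, 52) = -20

Answer: -20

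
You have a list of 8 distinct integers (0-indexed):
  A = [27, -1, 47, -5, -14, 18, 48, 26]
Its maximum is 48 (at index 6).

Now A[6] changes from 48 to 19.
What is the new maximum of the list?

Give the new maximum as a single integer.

Old max = 48 (at index 6)
Change: A[6] 48 -> 19
Changed element WAS the max -> may need rescan.
  Max of remaining elements: 47
  New max = max(19, 47) = 47

Answer: 47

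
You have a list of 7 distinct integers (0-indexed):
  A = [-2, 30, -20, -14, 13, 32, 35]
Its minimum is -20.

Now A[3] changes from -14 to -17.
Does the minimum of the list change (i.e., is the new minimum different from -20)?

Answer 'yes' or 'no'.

Old min = -20
Change: A[3] -14 -> -17
Changed element was NOT the min; min changes only if -17 < -20.
New min = -20; changed? no

Answer: no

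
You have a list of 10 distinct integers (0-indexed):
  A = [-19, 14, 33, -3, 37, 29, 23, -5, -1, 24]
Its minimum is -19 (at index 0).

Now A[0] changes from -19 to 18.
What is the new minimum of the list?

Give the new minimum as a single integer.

Answer: -5

Derivation:
Old min = -19 (at index 0)
Change: A[0] -19 -> 18
Changed element WAS the min. Need to check: is 18 still <= all others?
  Min of remaining elements: -5
  New min = min(18, -5) = -5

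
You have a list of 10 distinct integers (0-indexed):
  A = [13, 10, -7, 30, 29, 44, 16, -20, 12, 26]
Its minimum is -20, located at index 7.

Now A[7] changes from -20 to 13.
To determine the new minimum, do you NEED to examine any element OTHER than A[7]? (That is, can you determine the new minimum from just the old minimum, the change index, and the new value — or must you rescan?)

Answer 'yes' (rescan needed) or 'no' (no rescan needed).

Old min = -20 at index 7
Change at index 7: -20 -> 13
Index 7 WAS the min and new value 13 > old min -20. Must rescan other elements to find the new min.
Needs rescan: yes

Answer: yes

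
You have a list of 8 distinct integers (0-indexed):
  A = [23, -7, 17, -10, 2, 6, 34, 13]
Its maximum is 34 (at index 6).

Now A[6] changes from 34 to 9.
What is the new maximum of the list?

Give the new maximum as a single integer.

Old max = 34 (at index 6)
Change: A[6] 34 -> 9
Changed element WAS the max -> may need rescan.
  Max of remaining elements: 23
  New max = max(9, 23) = 23

Answer: 23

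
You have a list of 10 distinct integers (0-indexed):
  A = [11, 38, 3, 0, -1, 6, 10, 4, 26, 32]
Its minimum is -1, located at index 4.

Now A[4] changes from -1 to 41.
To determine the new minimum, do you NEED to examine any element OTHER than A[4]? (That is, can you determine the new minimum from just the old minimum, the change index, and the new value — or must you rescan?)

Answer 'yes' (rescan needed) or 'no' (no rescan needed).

Answer: yes

Derivation:
Old min = -1 at index 4
Change at index 4: -1 -> 41
Index 4 WAS the min and new value 41 > old min -1. Must rescan other elements to find the new min.
Needs rescan: yes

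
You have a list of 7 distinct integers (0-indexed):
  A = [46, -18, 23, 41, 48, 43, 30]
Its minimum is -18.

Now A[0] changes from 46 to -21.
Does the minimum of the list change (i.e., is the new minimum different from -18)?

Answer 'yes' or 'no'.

Old min = -18
Change: A[0] 46 -> -21
Changed element was NOT the min; min changes only if -21 < -18.
New min = -21; changed? yes

Answer: yes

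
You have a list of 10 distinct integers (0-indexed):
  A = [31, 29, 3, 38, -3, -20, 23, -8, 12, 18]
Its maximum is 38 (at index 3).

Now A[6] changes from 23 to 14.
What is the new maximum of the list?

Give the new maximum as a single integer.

Old max = 38 (at index 3)
Change: A[6] 23 -> 14
Changed element was NOT the old max.
  New max = max(old_max, new_val) = max(38, 14) = 38

Answer: 38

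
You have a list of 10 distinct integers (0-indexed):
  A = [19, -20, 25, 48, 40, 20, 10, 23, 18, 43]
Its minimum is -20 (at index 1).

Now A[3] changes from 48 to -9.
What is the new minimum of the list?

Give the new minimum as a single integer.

Old min = -20 (at index 1)
Change: A[3] 48 -> -9
Changed element was NOT the old min.
  New min = min(old_min, new_val) = min(-20, -9) = -20

Answer: -20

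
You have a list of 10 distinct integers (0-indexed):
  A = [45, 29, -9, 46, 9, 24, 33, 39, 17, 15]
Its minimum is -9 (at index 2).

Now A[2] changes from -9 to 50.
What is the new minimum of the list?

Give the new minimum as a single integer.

Old min = -9 (at index 2)
Change: A[2] -9 -> 50
Changed element WAS the min. Need to check: is 50 still <= all others?
  Min of remaining elements: 9
  New min = min(50, 9) = 9

Answer: 9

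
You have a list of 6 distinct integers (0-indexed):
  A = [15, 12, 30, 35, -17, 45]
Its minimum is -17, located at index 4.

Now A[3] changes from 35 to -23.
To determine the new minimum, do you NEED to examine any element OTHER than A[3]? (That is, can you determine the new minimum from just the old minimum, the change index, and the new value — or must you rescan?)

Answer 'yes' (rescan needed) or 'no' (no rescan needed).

Answer: no

Derivation:
Old min = -17 at index 4
Change at index 3: 35 -> -23
Index 3 was NOT the min. New min = min(-17, -23). No rescan of other elements needed.
Needs rescan: no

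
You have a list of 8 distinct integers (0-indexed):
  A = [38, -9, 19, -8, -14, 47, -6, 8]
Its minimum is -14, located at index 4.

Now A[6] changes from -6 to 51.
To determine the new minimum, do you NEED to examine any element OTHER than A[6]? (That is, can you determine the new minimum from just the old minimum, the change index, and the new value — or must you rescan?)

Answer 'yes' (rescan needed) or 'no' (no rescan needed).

Answer: no

Derivation:
Old min = -14 at index 4
Change at index 6: -6 -> 51
Index 6 was NOT the min. New min = min(-14, 51). No rescan of other elements needed.
Needs rescan: no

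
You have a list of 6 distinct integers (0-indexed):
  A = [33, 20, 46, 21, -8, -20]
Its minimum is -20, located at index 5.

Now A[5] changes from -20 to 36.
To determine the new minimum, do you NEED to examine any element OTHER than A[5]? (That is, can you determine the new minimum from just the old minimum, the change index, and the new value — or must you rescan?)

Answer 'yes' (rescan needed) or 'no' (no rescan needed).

Answer: yes

Derivation:
Old min = -20 at index 5
Change at index 5: -20 -> 36
Index 5 WAS the min and new value 36 > old min -20. Must rescan other elements to find the new min.
Needs rescan: yes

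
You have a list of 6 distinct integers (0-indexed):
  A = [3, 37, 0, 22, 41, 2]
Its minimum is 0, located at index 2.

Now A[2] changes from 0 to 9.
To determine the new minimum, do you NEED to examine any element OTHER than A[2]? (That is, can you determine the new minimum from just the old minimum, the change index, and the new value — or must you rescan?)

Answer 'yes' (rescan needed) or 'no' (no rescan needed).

Answer: yes

Derivation:
Old min = 0 at index 2
Change at index 2: 0 -> 9
Index 2 WAS the min and new value 9 > old min 0. Must rescan other elements to find the new min.
Needs rescan: yes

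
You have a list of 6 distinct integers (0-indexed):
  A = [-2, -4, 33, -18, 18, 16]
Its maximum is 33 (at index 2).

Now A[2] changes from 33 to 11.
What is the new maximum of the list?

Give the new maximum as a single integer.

Old max = 33 (at index 2)
Change: A[2] 33 -> 11
Changed element WAS the max -> may need rescan.
  Max of remaining elements: 18
  New max = max(11, 18) = 18

Answer: 18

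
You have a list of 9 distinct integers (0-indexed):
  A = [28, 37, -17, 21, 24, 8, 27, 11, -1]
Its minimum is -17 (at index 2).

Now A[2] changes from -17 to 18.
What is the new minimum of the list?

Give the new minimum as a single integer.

Answer: -1

Derivation:
Old min = -17 (at index 2)
Change: A[2] -17 -> 18
Changed element WAS the min. Need to check: is 18 still <= all others?
  Min of remaining elements: -1
  New min = min(18, -1) = -1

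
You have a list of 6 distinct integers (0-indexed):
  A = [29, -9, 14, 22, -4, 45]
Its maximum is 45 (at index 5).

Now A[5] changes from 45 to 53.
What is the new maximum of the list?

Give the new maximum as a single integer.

Old max = 45 (at index 5)
Change: A[5] 45 -> 53
Changed element WAS the max -> may need rescan.
  Max of remaining elements: 29
  New max = max(53, 29) = 53

Answer: 53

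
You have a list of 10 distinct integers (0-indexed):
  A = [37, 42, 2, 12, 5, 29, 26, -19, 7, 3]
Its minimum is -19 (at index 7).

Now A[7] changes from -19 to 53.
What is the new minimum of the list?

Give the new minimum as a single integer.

Old min = -19 (at index 7)
Change: A[7] -19 -> 53
Changed element WAS the min. Need to check: is 53 still <= all others?
  Min of remaining elements: 2
  New min = min(53, 2) = 2

Answer: 2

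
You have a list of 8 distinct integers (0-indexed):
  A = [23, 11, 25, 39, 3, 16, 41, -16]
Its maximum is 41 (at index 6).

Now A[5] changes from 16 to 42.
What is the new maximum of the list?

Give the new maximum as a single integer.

Old max = 41 (at index 6)
Change: A[5] 16 -> 42
Changed element was NOT the old max.
  New max = max(old_max, new_val) = max(41, 42) = 42

Answer: 42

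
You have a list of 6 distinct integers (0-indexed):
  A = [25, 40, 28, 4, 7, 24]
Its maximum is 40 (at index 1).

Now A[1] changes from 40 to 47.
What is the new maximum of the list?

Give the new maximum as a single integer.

Answer: 47

Derivation:
Old max = 40 (at index 1)
Change: A[1] 40 -> 47
Changed element WAS the max -> may need rescan.
  Max of remaining elements: 28
  New max = max(47, 28) = 47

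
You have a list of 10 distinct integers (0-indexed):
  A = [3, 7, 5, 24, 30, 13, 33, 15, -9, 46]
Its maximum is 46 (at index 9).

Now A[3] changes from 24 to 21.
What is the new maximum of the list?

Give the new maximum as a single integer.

Answer: 46

Derivation:
Old max = 46 (at index 9)
Change: A[3] 24 -> 21
Changed element was NOT the old max.
  New max = max(old_max, new_val) = max(46, 21) = 46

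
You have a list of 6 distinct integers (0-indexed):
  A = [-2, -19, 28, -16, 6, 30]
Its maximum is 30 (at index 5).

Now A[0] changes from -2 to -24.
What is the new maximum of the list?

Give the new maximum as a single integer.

Old max = 30 (at index 5)
Change: A[0] -2 -> -24
Changed element was NOT the old max.
  New max = max(old_max, new_val) = max(30, -24) = 30

Answer: 30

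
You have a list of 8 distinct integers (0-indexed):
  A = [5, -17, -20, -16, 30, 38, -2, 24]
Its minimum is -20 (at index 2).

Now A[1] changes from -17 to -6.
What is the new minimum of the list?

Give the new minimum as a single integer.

Answer: -20

Derivation:
Old min = -20 (at index 2)
Change: A[1] -17 -> -6
Changed element was NOT the old min.
  New min = min(old_min, new_val) = min(-20, -6) = -20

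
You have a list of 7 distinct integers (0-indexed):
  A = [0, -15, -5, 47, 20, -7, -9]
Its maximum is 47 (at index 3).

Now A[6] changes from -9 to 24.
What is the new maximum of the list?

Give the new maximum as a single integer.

Old max = 47 (at index 3)
Change: A[6] -9 -> 24
Changed element was NOT the old max.
  New max = max(old_max, new_val) = max(47, 24) = 47

Answer: 47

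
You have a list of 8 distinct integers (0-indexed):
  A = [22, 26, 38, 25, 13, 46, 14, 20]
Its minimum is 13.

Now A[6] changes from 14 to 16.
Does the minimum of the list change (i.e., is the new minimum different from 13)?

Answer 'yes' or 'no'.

Old min = 13
Change: A[6] 14 -> 16
Changed element was NOT the min; min changes only if 16 < 13.
New min = 13; changed? no

Answer: no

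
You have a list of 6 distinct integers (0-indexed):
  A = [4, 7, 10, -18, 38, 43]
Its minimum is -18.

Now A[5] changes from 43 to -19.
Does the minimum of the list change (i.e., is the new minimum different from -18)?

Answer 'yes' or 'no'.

Answer: yes

Derivation:
Old min = -18
Change: A[5] 43 -> -19
Changed element was NOT the min; min changes only if -19 < -18.
New min = -19; changed? yes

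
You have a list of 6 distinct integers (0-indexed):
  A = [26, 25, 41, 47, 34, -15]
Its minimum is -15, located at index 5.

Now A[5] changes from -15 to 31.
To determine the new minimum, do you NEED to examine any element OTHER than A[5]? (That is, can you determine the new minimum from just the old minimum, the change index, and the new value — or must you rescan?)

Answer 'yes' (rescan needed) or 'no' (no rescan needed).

Answer: yes

Derivation:
Old min = -15 at index 5
Change at index 5: -15 -> 31
Index 5 WAS the min and new value 31 > old min -15. Must rescan other elements to find the new min.
Needs rescan: yes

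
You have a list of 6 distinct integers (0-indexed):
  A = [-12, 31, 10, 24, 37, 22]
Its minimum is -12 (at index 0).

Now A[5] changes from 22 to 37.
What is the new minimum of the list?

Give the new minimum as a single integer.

Old min = -12 (at index 0)
Change: A[5] 22 -> 37
Changed element was NOT the old min.
  New min = min(old_min, new_val) = min(-12, 37) = -12

Answer: -12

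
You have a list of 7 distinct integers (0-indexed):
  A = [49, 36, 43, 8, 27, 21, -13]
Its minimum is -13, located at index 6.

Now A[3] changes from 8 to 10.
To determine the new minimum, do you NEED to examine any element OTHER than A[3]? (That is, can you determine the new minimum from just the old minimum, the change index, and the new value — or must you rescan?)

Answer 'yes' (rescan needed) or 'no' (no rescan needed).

Answer: no

Derivation:
Old min = -13 at index 6
Change at index 3: 8 -> 10
Index 3 was NOT the min. New min = min(-13, 10). No rescan of other elements needed.
Needs rescan: no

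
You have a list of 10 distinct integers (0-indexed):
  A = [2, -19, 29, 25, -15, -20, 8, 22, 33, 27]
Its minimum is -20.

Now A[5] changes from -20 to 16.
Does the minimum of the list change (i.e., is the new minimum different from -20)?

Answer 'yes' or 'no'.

Old min = -20
Change: A[5] -20 -> 16
Changed element was the min; new min must be rechecked.
New min = -19; changed? yes

Answer: yes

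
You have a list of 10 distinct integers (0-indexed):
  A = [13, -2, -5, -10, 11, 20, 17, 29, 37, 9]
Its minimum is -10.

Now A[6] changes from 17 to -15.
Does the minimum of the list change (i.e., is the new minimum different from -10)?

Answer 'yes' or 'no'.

Answer: yes

Derivation:
Old min = -10
Change: A[6] 17 -> -15
Changed element was NOT the min; min changes only if -15 < -10.
New min = -15; changed? yes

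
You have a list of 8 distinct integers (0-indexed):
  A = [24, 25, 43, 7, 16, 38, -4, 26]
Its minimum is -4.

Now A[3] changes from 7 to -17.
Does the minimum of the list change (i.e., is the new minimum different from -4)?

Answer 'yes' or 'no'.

Answer: yes

Derivation:
Old min = -4
Change: A[3] 7 -> -17
Changed element was NOT the min; min changes only if -17 < -4.
New min = -17; changed? yes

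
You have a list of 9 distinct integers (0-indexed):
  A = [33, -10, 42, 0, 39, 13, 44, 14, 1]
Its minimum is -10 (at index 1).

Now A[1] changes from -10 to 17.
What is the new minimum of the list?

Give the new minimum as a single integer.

Answer: 0

Derivation:
Old min = -10 (at index 1)
Change: A[1] -10 -> 17
Changed element WAS the min. Need to check: is 17 still <= all others?
  Min of remaining elements: 0
  New min = min(17, 0) = 0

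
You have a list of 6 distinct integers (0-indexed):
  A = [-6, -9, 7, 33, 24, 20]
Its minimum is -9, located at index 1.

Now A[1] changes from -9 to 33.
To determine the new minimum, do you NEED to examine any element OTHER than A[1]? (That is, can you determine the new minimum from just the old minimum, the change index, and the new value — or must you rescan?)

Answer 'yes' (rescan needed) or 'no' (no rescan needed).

Old min = -9 at index 1
Change at index 1: -9 -> 33
Index 1 WAS the min and new value 33 > old min -9. Must rescan other elements to find the new min.
Needs rescan: yes

Answer: yes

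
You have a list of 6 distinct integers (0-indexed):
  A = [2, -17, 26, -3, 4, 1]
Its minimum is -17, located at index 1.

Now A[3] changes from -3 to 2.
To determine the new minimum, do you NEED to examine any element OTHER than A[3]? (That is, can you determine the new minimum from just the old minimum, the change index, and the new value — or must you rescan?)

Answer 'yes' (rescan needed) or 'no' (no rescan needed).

Answer: no

Derivation:
Old min = -17 at index 1
Change at index 3: -3 -> 2
Index 3 was NOT the min. New min = min(-17, 2). No rescan of other elements needed.
Needs rescan: no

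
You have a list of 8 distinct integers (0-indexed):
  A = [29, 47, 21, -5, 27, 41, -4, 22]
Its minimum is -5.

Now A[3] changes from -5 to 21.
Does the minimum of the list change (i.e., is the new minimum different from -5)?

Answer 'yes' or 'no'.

Old min = -5
Change: A[3] -5 -> 21
Changed element was the min; new min must be rechecked.
New min = -4; changed? yes

Answer: yes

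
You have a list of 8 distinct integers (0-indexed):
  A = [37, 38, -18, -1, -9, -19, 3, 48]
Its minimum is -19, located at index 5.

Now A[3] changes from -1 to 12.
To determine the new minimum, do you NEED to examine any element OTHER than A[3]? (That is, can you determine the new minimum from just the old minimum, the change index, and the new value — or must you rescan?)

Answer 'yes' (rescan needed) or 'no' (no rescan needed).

Answer: no

Derivation:
Old min = -19 at index 5
Change at index 3: -1 -> 12
Index 3 was NOT the min. New min = min(-19, 12). No rescan of other elements needed.
Needs rescan: no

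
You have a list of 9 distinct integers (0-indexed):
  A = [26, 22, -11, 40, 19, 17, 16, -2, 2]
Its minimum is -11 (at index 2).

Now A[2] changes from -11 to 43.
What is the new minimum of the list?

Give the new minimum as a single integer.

Old min = -11 (at index 2)
Change: A[2] -11 -> 43
Changed element WAS the min. Need to check: is 43 still <= all others?
  Min of remaining elements: -2
  New min = min(43, -2) = -2

Answer: -2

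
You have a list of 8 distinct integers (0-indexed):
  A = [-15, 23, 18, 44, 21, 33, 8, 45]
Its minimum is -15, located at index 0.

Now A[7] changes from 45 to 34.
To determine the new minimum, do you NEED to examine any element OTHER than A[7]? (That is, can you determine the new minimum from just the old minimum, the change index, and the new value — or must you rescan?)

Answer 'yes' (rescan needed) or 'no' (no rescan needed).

Answer: no

Derivation:
Old min = -15 at index 0
Change at index 7: 45 -> 34
Index 7 was NOT the min. New min = min(-15, 34). No rescan of other elements needed.
Needs rescan: no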